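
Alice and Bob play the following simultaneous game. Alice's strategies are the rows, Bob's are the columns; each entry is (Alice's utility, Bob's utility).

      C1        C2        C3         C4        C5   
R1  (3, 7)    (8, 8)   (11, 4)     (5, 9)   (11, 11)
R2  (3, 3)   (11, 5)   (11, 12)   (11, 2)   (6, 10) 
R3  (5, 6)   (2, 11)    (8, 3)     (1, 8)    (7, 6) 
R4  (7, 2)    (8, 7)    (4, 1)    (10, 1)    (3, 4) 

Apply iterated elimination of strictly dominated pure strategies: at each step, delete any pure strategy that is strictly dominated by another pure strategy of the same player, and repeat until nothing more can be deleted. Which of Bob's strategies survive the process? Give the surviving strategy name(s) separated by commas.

Bob's strategy C1 is strictly dominated by C2 (R1: 8>7, R2: 5>3, R3: 11>6, R4: 7>2) and is removed.
For Alice, R1 strictly dominates R3 on the remaining columns (C2: 8>2, C3: 11>8, C4: 5>1, C5: 11>7); eliminate R3.
For Alice, R2 strictly dominates R4 on the remaining columns (C2: 11>8, C3: 11>4, C4: 11>10, C5: 6>3); eliminate R4.
Bob's strategy C2 is strictly dominated by C5 (R1: 11>8, R2: 10>5) and is removed.
For Bob, C5 strictly dominates C4 on the remaining rows (R1: 11>9, R2: 10>2); eliminate C4.
Among the remaining strategies, none is strictly dominated by another pure strategy of the same player, so the elimination stops.
Surviving strategies — Alice: {R1, R2}; Bob: {C3, C5}.

C3, C5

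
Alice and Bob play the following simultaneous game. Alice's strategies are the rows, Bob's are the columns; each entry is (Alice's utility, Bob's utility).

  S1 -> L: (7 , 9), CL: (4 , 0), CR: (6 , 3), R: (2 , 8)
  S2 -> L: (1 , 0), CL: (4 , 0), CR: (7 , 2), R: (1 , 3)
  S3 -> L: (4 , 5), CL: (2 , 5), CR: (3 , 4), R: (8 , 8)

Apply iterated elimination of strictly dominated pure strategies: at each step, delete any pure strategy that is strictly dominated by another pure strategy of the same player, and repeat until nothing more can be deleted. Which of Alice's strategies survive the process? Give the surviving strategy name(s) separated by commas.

S1, S3

Column CL is eliminated: R beats it against every remaining row (S1: 8>0, S2: 3>0, S3: 8>5).
Bob's strategy CR is strictly dominated by R (S1: 8>3, S2: 3>2, S3: 8>4) and is removed.
Alice's strategy S2 is strictly dominated by S1 (L: 7>1, R: 2>1) and is removed.
Among the remaining strategies, none is strictly dominated by another pure strategy of the same player, so the elimination stops.
Surviving strategies — Alice: {S1, S3}; Bob: {L, R}.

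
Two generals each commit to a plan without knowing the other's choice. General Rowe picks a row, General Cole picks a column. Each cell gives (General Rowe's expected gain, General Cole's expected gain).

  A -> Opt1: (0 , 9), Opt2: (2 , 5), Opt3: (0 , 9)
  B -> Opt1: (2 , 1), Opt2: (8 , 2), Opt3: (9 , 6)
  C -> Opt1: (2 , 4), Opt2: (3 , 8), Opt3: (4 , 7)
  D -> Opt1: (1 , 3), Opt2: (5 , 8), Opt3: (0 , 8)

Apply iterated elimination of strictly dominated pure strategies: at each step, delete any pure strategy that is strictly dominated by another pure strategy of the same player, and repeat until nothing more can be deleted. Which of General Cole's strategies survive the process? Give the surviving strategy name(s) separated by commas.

Row A is eliminated: B beats it against every remaining column (Opt1: 2>0, Opt2: 8>2, Opt3: 9>0).
General Rowe's strategy D is strictly dominated by B (Opt1: 2>1, Opt2: 8>5, Opt3: 9>0) and is removed.
For General Cole, Opt2 strictly dominates Opt1 on the remaining rows (B: 2>1, C: 8>4); eliminate Opt1.
For General Rowe, B strictly dominates C on the remaining columns (Opt2: 8>3, Opt3: 9>4); eliminate C.
Column Opt2 is eliminated: Opt3 beats it against every remaining row (B: 6>2).
Among the remaining strategies, none is strictly dominated by another pure strategy of the same player, so the elimination stops.
Surviving strategies — General Rowe: {B}; General Cole: {Opt3}.

Opt3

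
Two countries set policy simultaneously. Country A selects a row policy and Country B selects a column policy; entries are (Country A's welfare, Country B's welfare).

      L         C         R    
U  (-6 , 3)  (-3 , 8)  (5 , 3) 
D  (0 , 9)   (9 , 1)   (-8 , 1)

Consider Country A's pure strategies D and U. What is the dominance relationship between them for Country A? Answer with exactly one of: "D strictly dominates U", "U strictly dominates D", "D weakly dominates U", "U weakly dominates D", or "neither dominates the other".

neither dominates the other

Compare D to U across every action of Country B: L: 0>-6, C: 9>-3, R: -8<5.
D does better at L, C but worse at R; neither strategy dominates the other.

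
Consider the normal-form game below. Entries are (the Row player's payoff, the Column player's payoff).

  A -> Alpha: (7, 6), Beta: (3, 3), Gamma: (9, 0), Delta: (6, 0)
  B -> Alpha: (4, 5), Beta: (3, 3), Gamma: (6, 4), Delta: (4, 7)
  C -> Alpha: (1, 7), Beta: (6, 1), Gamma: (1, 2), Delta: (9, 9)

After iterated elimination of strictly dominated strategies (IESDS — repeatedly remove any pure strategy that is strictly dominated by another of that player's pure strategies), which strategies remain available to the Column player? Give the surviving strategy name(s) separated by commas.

Alpha, Delta

For the Column player, Alpha strictly dominates Beta on the remaining rows (A: 6>3, B: 5>3, C: 7>1); eliminate Beta.
Row B is eliminated: A beats it against every remaining column (Alpha: 7>4, Gamma: 9>6, Delta: 6>4).
Column Gamma is eliminated: Alpha beats it against every remaining row (A: 6>0, C: 7>2).
Among the remaining strategies, none is strictly dominated by another pure strategy of the same player, so the elimination stops.
Surviving strategies — the Row player: {A, C}; the Column player: {Alpha, Delta}.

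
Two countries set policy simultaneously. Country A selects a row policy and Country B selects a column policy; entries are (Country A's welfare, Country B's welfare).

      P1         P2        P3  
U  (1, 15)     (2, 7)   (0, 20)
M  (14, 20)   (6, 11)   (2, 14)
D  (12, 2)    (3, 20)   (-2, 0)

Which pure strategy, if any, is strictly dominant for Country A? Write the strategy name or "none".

M

M vs U: P1: 14>1, P2: 6>2, P3: 2>0.
M vs D: P1: 14>12, P2: 6>3, P3: 2>-2.
M strictly beats every other strategy against every opponent action, so it is strictly dominant.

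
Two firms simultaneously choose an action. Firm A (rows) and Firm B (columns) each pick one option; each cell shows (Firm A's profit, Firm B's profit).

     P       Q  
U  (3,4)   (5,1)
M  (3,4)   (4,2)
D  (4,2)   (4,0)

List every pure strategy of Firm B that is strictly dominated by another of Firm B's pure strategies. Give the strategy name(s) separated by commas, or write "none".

P: no other strategy beats it everywhere (Q at U (4>1)).
P strictly dominates Q — U: 4>1, M: 4>2, D: 2>0.

Q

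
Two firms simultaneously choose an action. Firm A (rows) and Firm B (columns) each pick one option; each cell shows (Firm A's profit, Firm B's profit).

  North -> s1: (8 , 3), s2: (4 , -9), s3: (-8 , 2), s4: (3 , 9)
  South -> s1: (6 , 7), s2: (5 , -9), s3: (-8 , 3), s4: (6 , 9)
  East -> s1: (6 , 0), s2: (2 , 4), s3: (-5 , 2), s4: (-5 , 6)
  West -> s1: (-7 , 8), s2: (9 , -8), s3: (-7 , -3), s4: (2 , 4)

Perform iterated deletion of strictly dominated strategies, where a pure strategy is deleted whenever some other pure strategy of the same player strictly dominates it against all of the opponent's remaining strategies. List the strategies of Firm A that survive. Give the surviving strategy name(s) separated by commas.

South

Firm B's strategy s2 is strictly dominated by s4 (North: 9>-9, South: 9>-9, East: 6>4, West: 4>-8) and is removed.
Firm B's strategy s3 is strictly dominated by s4 (North: 9>2, South: 9>3, East: 6>2, West: 4>-3) and is removed.
Row East is eliminated: North beats it against every remaining column (s1: 8>6, s4: 3>-5).
Firm A's strategy West is strictly dominated by North (s1: 8>-7, s4: 3>2) and is removed.
For Firm B, s4 strictly dominates s1 on the remaining rows (North: 9>3, South: 9>7); eliminate s1.
For Firm A, South strictly dominates North on the remaining columns (s4: 6>3); eliminate North.
Among the remaining strategies, none is strictly dominated by another pure strategy of the same player, so the elimination stops.
Surviving strategies — Firm A: {South}; Firm B: {s4}.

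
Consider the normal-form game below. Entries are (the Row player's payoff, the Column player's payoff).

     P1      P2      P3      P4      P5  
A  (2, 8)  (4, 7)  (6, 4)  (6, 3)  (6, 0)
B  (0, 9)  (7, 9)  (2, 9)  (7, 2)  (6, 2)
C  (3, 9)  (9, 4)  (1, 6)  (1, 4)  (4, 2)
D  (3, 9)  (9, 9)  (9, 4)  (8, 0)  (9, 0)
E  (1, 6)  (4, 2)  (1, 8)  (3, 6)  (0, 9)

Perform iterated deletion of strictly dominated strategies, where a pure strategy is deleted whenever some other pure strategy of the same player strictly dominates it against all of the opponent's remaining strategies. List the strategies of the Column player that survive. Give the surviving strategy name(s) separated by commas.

P1, P2

For the Row player, D strictly dominates A on the remaining columns (P1: 3>2, P2: 9>4, P3: 9>6, P4: 8>6, P5: 9>6); eliminate A.
The Row player's strategy B is strictly dominated by D (P1: 3>0, P2: 9>7, P3: 9>2, P4: 8>7, P5: 9>6) and is removed.
Row E is eliminated: D beats it against every remaining column (P1: 3>1, P2: 9>4, P3: 9>1, P4: 8>3, P5: 9>0).
For the Column player, P1 strictly dominates P3 on the remaining rows (C: 9>6, D: 9>4); eliminate P3.
The Column player's strategy P4 is strictly dominated by P1 (C: 9>4, D: 9>0) and is removed.
The Column player's strategy P5 is strictly dominated by P1 (C: 9>2, D: 9>0) and is removed.
Among the remaining strategies, none is strictly dominated by another pure strategy of the same player, so the elimination stops.
Surviving strategies — the Row player: {C, D}; the Column player: {P1, P2}.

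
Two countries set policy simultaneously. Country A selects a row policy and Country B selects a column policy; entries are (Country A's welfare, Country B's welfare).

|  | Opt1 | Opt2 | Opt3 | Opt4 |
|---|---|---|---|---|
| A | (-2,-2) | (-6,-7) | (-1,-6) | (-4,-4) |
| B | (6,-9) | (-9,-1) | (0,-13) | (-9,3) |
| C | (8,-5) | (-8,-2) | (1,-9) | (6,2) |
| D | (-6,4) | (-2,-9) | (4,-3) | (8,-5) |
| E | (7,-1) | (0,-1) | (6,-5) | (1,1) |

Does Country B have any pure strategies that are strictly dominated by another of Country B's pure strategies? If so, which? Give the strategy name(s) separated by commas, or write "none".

Opt1: no other strategy beats it everywhere (Opt2 at A (-2>-7); Opt3 at A (-2>-6); Opt4 at A (-2>-4)).
Opt2: dominated, since Opt4 does at least as well everywhere (A: -4>-7, B: 3>-1, C: 2>-2, D: -5>-9, E: 1>-1).
Opt3: dominated, since Opt1 does at least as well everywhere (A: -2>-6, B: -9>-13, C: -5>-9, D: 4>-3, E: -1>-5).
Opt4 is not dominated — it holds its own against Opt1 at B (3>-9); Opt2 at A (-4>-7); Opt3 at A (-4>-6).

Opt2, Opt3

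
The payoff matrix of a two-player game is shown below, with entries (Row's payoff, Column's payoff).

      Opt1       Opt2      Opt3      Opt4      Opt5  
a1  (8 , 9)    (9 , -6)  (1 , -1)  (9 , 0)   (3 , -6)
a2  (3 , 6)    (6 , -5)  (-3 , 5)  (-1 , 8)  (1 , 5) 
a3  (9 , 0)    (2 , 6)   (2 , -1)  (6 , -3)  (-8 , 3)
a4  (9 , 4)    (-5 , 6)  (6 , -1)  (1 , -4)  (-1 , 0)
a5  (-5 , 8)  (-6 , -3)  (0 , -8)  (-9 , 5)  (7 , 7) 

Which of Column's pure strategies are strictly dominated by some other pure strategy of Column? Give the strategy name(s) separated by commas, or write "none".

Opt3

Opt1: no other strategy beats it everywhere (Opt2 at a1 (9>-6); Opt3 at a1 (9>-1); Opt4 at a1 (9>0); Opt5 at a1 (9>-6)).
Opt2 is not dominated — it holds its own against Opt1 at a3 (6>0); Opt3 at a3 (6>-1); Opt4 at a3 (6>-3); Opt5 at a1 (-6=-6).
Opt3: dominated, since Opt1 does at least as well everywhere (a1: 9>-1, a2: 6>5, a3: 0>-1, a4: 4>-1, a5: 8>-8).
Opt4 is not dominated — it holds its own against Opt1 at a2 (8>6); Opt2 at a1 (0>-6); Opt3 at a1 (0>-1); Opt5 at a1 (0>-6).
Opt5 is not dominated — it holds its own against Opt1 at a3 (3>0); Opt2 at a1 (-6=-6); Opt3 at a2 (5=5); Opt4 at a3 (3>-3).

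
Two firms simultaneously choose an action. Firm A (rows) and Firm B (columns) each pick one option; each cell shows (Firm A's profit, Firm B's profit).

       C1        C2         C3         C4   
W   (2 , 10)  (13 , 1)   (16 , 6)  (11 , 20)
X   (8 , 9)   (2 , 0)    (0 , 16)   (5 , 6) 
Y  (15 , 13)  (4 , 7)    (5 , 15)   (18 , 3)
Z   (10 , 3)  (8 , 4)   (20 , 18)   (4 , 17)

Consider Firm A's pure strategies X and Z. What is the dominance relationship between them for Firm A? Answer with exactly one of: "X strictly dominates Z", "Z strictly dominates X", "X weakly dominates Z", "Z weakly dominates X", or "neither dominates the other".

Compare X to Z across each opponent action: C1: 8<10, C2: 2<8, C3: 0<20, C4: 5>4.
X does better at C4 but worse at C1, C2, C3; neither strategy dominates the other.

neither dominates the other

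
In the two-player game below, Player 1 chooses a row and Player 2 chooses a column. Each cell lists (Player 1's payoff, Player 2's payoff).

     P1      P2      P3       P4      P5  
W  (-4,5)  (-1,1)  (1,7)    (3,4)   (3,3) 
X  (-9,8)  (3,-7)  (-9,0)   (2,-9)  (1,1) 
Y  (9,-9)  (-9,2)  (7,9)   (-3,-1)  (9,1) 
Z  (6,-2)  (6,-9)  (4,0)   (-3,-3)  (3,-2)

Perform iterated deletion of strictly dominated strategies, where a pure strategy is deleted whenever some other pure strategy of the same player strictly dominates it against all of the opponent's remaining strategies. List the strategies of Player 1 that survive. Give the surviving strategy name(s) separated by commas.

Y

Column P2 is eliminated: P3 beats it against every remaining row (W: 7>1, X: 0>-7, Y: 9>2, Z: 0>-9).
Player 1's strategy X is strictly dominated by W (P1: -4>-9, P3: 1>-9, P4: 3>2, P5: 3>1) and is removed.
Column P1 is eliminated: P3 beats it against every remaining row (W: 7>5, Y: 9>-9, Z: 0>-2).
Player 2's strategy P4 is strictly dominated by P3 (W: 7>4, Y: 9>-1, Z: 0>-3) and is removed.
Row W is eliminated: Y beats it against every remaining column (P3: 7>1, P5: 9>3).
Row Z is eliminated: Y beats it against every remaining column (P3: 7>4, P5: 9>3).
For Player 2, P3 strictly dominates P5 on the remaining rows (Y: 9>1); eliminate P5.
Among the remaining strategies, none is strictly dominated by another pure strategy of the same player, so the elimination stops.
Surviving strategies — Player 1: {Y}; Player 2: {P3}.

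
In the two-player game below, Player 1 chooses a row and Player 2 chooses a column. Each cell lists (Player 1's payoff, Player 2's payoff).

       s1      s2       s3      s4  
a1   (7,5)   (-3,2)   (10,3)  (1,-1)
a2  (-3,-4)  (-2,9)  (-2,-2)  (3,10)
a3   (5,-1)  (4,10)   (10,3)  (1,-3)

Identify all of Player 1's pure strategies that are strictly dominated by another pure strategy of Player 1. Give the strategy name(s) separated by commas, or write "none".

a1: no other strategy beats it everywhere (a2 at s1 (7>-3); a3 at s1 (7>5)).
a2: no other strategy beats it everywhere (a1 at s2 (-2>-3); a3 at s4 (3>1)).
a3: no other strategy beats it everywhere (a1 at s2 (4>-3); a2 at s1 (5>-3)).

none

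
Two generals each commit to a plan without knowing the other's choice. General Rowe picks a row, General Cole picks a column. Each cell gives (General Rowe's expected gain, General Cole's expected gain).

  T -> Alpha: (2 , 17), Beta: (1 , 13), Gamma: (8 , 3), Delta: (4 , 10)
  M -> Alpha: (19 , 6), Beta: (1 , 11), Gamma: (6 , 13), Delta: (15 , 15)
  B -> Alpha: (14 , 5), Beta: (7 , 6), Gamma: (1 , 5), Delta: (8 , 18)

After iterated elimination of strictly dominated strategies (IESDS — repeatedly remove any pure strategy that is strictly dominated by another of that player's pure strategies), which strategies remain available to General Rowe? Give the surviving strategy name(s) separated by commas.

M

Column Gamma is eliminated: Delta beats it against every remaining row (T: 10>3, M: 15>13, B: 18>5).
Row T is eliminated: B beats it against every remaining column (Alpha: 14>2, Beta: 7>1, Delta: 8>4).
Column Alpha is eliminated: Beta beats it against every remaining row (M: 11>6, B: 6>5).
Column Beta is eliminated: Delta beats it against every remaining row (M: 15>11, B: 18>6).
Row B is eliminated: M beats it against every remaining column (Delta: 15>8).
Among the remaining strategies, none is strictly dominated by another pure strategy of the same player, so the elimination stops.
Surviving strategies — General Rowe: {M}; General Cole: {Delta}.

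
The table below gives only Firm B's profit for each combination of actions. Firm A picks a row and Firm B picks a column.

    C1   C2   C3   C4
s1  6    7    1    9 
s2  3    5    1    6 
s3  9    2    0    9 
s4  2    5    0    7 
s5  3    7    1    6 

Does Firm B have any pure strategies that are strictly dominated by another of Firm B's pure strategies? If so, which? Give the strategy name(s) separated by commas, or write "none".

C3

C1 is not dominated — it holds its own against C2 at s3 (9>2); C3 at s1 (6>1); C4 at s3 (9=9).
Nothing dominates C2: C1 at s1 (7>6); C3 at s1 (7>1); C4 at s5 (7>6).
C3: dominated, since C1 does at least as well everywhere (s1: 6>1, s2: 3>1, s3: 9>0, s4: 2>0, s5: 3>1).
C4 is not dominated — it holds its own against C1 at s1 (9>6); C2 at s1 (9>7); C3 at s1 (9>1).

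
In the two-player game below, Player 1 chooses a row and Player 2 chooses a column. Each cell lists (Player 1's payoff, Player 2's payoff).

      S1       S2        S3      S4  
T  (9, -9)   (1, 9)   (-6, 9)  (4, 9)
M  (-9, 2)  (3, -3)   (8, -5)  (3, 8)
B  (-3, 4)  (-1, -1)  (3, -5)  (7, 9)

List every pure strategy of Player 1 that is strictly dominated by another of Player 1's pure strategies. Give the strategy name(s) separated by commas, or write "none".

none

T: no other strategy beats it everywhere (M at S1 (9>-9); B at S1 (9>-3)).
M: no other strategy beats it everywhere (T at S2 (3>1); B at S2 (3>-1)).
Nothing dominates B: T at S3 (3>-6); M at S1 (-3>-9).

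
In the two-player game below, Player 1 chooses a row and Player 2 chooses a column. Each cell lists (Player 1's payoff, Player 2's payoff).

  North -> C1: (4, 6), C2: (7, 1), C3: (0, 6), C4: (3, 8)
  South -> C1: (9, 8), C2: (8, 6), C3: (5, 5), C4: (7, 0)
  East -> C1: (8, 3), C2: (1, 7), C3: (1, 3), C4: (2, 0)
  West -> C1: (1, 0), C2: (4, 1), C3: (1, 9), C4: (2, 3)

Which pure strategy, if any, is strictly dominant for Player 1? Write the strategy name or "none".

South

South vs North: C1: 9>4, C2: 8>7, C3: 5>0, C4: 7>3.
South vs East: C1: 9>8, C2: 8>1, C3: 5>1, C4: 7>2.
South vs West: C1: 9>1, C2: 8>4, C3: 5>1, C4: 7>2.
South strictly beats every other strategy against every opponent action, so it is strictly dominant.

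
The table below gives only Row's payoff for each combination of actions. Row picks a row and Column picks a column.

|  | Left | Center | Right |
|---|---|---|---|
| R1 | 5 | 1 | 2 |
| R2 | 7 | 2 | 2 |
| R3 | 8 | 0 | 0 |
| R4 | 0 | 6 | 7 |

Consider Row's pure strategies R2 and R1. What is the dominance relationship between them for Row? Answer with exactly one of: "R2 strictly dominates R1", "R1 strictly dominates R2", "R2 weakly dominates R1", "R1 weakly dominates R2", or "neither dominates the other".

Compare R2 to R1 across each opponent action: Left: 7>5, Center: 2>1, Right: 2=2.
R2 is at least as good everywhere and strictly better somewhere (tied only at Right), so R2 weakly but not strictly dominates R1.

R2 weakly dominates R1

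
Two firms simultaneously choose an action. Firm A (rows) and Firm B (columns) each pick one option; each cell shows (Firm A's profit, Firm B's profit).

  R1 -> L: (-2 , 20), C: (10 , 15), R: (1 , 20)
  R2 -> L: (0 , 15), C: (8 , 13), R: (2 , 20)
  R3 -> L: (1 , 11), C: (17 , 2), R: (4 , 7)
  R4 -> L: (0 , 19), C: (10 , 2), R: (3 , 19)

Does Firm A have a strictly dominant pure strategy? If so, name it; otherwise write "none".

R3

R3 vs R1: L: 1>-2, C: 17>10, R: 4>1.
R3 vs R2: L: 1>0, C: 17>8, R: 4>2.
R3 vs R4: L: 1>0, C: 17>10, R: 4>3.
R3 strictly beats every other strategy against every opponent action, so it is strictly dominant.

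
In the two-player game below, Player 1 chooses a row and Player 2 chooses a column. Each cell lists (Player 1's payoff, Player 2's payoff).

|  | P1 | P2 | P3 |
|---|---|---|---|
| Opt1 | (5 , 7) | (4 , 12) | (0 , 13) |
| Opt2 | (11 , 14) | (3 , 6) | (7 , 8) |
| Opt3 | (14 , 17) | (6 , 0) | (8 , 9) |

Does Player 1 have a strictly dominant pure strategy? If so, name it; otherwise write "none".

Opt3

Opt3 vs Opt1: P1: 14>5, P2: 6>4, P3: 8>0.
Opt3 vs Opt2: P1: 14>11, P2: 6>3, P3: 8>7.
Opt3 strictly beats every other strategy against every opponent action, so it is strictly dominant.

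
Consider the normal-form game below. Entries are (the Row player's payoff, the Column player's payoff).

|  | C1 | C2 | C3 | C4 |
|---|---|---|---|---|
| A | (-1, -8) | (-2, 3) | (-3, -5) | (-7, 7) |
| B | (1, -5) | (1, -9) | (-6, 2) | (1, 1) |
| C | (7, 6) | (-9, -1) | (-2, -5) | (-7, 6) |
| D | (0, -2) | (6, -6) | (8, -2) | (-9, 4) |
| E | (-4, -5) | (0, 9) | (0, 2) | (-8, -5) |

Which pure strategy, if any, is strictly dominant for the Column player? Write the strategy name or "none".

none

C1 fails to dominate C2 at A (-8<3).
C2 fails to dominate C1 at B (-9<-5).
C3 fails to dominate C1 at C (-5<6).
C4 fails to dominate C1 at C (6=6).
No single strategy dominates all the others.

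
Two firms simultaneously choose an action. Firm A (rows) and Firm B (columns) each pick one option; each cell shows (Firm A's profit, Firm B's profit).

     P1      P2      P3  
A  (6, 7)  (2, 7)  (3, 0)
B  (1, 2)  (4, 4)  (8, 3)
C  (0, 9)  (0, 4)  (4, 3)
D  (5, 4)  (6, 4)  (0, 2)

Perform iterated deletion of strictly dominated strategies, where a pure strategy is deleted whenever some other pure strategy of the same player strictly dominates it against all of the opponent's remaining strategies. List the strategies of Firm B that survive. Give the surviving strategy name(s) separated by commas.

Row C is eliminated: B beats it against every remaining column (P1: 1>0, P2: 4>0, P3: 8>4).
Firm B's strategy P3 is strictly dominated by P2 (A: 7>0, B: 4>3, D: 4>2) and is removed.
Row B is eliminated: D beats it against every remaining column (P1: 5>1, P2: 6>4).
Among the remaining strategies, none is strictly dominated by another pure strategy of the same player, so the elimination stops.
Surviving strategies — Firm A: {A, D}; Firm B: {P1, P2}.

P1, P2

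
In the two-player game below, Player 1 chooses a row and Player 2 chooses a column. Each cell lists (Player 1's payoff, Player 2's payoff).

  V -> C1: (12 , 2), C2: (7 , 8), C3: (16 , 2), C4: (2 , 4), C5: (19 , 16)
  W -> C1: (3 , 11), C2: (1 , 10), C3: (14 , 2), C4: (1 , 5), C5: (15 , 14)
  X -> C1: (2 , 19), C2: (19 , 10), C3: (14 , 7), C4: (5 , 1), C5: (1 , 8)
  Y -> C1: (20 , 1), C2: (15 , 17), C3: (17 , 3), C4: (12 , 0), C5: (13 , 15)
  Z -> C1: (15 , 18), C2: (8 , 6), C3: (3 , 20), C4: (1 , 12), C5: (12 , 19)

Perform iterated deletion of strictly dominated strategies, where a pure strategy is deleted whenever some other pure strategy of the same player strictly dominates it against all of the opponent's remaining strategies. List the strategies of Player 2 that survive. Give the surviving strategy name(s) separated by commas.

C1, C2, C5

For Player 1, V strictly dominates W on the remaining columns (C1: 12>3, C2: 7>1, C3: 16>14, C4: 2>1, C5: 19>15); eliminate W.
Row Z is eliminated: Y beats it against every remaining column (C1: 20>15, C2: 15>8, C3: 17>3, C4: 12>1, C5: 13>12).
Column C3 is eliminated: C2 beats it against every remaining row (V: 8>2, X: 10>7, Y: 17>3).
For Player 2, C2 strictly dominates C4 on the remaining rows (V: 8>4, X: 10>1, Y: 17>0); eliminate C4.
Among the remaining strategies, none is strictly dominated by another pure strategy of the same player, so the elimination stops.
Surviving strategies — Player 1: {V, X, Y}; Player 2: {C1, C2, C5}.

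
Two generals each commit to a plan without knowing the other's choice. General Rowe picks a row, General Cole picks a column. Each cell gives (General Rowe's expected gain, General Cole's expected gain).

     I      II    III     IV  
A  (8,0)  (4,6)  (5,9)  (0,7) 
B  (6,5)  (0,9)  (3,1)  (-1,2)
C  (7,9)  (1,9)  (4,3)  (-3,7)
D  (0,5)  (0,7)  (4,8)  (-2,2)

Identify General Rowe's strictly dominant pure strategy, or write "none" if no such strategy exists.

A vs B: I: 8>6, II: 4>0, III: 5>3, IV: 0>-1.
A vs C: I: 8>7, II: 4>1, III: 5>4, IV: 0>-3.
A vs D: I: 8>0, II: 4>0, III: 5>4, IV: 0>-2.
A strictly beats every other strategy against every opponent action, so it is strictly dominant.

A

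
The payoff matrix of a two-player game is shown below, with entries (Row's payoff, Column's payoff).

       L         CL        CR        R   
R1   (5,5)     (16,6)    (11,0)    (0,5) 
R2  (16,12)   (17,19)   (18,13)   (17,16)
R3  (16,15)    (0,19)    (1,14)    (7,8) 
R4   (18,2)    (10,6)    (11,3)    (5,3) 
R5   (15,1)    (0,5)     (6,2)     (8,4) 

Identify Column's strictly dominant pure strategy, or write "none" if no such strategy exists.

CL

CL vs L: R1: 6>5, R2: 19>12, R3: 19>15, R4: 6>2, R5: 5>1.
CL vs CR: R1: 6>0, R2: 19>13, R3: 19>14, R4: 6>3, R5: 5>2.
CL vs R: R1: 6>5, R2: 19>16, R3: 19>8, R4: 6>3, R5: 5>4.
CL strictly beats every other strategy against every opponent action, so it is strictly dominant.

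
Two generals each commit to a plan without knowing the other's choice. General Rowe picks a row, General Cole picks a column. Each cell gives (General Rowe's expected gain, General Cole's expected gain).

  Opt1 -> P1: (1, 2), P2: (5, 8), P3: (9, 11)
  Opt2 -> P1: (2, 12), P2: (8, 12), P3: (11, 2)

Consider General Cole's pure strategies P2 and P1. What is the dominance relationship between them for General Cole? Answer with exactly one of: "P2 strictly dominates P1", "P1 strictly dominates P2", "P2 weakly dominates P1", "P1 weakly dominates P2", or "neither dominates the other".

P2 weakly dominates P1

Compare P2 to P1 across each choice by General Rowe: Opt1: 8>2, Opt2: 12=12.
P2 is at least as good everywhere and strictly better somewhere (tied only at Opt2), so P2 weakly but not strictly dominates P1.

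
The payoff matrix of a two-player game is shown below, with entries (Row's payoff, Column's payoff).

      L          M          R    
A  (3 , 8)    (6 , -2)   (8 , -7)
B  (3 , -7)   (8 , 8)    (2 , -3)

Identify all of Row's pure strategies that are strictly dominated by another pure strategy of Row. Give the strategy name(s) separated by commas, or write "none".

none

Nothing dominates A: B at L (3=3).
Nothing dominates B: A at L (3=3).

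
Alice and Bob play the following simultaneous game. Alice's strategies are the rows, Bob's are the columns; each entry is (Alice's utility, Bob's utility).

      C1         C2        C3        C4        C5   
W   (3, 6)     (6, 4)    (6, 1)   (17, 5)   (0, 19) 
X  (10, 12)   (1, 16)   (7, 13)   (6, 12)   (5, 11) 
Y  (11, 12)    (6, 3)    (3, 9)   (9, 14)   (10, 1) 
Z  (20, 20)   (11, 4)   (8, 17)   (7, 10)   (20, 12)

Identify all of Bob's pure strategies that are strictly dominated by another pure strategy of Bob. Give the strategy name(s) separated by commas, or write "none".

C1: no other strategy beats it everywhere (C2 at W (6>4); C3 at W (6>1); C4 at W (6>5); C5 at X (12>11)).
Nothing dominates C2: C1 at X (16>12); C3 at W (4>1); C4 at X (16>12); C5 at X (16>11).
C3: no other strategy beats it everywhere (C1 at X (13>12); C2 at Y (9>3); C4 at X (13>12); C5 at X (13>11)).
C4 is not dominated — it holds its own against C1 at X (12=12); C2 at W (5>4); C3 at W (5>1); C5 at X (12>11).
C5: no other strategy beats it everywhere (C1 at W (19>6); C2 at W (19>4); C3 at W (19>1); C4 at W (19>5)).

none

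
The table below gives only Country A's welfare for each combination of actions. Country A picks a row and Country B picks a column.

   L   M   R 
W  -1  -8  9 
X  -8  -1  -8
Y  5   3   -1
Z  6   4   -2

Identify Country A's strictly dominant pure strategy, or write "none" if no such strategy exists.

none

W fails to dominate X at M (-8<-1).
X fails to dominate W at L (-8<-1).
Y fails to dominate W at R (-1<9).
Z fails to dominate W at R (-2<9).
No single strategy dominates all the others.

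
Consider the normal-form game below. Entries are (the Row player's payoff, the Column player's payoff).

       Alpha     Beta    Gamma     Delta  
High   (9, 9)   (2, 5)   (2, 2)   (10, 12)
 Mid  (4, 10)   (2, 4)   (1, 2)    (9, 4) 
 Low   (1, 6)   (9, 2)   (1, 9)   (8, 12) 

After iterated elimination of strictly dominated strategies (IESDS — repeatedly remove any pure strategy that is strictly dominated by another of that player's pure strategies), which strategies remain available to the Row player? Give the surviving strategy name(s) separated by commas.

High

Column Beta is eliminated: Alpha beats it against every remaining row (High: 9>5, Mid: 10>4, Low: 6>2).
Row Mid is eliminated: High beats it against every remaining column (Alpha: 9>4, Gamma: 2>1, Delta: 10>9).
The Row player's strategy Low is strictly dominated by High (Alpha: 9>1, Gamma: 2>1, Delta: 10>8) and is removed.
The Column player's strategy Alpha is strictly dominated by Delta (High: 12>9) and is removed.
Column Gamma is eliminated: Delta beats it against every remaining row (High: 12>2).
Among the remaining strategies, none is strictly dominated by another pure strategy of the same player, so the elimination stops.
Surviving strategies — the Row player: {High}; the Column player: {Delta}.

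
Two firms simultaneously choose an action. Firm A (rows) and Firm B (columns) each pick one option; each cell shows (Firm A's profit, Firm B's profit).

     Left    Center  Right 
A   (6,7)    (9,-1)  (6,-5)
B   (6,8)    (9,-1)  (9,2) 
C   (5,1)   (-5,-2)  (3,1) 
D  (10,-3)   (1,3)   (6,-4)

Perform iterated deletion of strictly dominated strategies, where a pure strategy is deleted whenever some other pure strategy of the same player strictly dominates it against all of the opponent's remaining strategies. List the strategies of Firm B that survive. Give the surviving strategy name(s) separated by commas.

Left, Center

Row C is eliminated: A beats it against every remaining column (Left: 6>5, Center: 9>-5, Right: 6>3).
Column Right is eliminated: Left beats it against every remaining row (A: 7>-5, B: 8>2, D: -3>-4).
Among the remaining strategies, none is strictly dominated by another pure strategy of the same player, so the elimination stops.
Surviving strategies — Firm A: {A, B, D}; Firm B: {Left, Center}.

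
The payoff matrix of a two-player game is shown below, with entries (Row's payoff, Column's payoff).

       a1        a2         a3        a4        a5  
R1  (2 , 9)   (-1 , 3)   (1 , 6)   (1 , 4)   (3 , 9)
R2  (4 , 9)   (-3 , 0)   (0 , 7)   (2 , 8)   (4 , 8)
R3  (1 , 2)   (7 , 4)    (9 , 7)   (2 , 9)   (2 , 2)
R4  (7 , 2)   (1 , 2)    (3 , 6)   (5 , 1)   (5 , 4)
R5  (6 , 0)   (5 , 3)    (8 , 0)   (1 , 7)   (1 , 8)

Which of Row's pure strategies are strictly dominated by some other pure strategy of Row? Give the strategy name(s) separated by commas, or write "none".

R1, R2

R4 strictly dominates R1 — a1: 7>2, a2: 1>-1, a3: 3>1, a4: 5>1, a5: 5>3.
R2 is strictly dominated by R4 (a1: 7>4, a2: 1>-3, a3: 3>0, a4: 5>2, a5: 5>4).
R3: no other strategy beats it everywhere (R1 at a2 (7>-1); R2 at a2 (7>-3); R4 at a2 (7>1); R5 at a2 (7>5)).
Nothing dominates R4: R1 at a1 (7>2); R2 at a1 (7>4); R3 at a1 (7>1); R5 at a1 (7>6).
R5: no other strategy beats it everywhere (R1 at a1 (6>2); R2 at a1 (6>4); R3 at a1 (6>1); R4 at a2 (5>1)).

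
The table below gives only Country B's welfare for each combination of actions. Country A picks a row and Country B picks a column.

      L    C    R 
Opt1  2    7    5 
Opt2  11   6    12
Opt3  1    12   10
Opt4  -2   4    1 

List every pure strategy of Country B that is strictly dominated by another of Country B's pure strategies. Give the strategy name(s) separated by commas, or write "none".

R strictly dominates L — Opt1: 5>2, Opt2: 12>11, Opt3: 10>1, Opt4: 1>-2.
C is not dominated — it holds its own against L at Opt1 (7>2); R at Opt1 (7>5).
Nothing dominates R: L at Opt1 (5>2); C at Opt2 (12>6).

L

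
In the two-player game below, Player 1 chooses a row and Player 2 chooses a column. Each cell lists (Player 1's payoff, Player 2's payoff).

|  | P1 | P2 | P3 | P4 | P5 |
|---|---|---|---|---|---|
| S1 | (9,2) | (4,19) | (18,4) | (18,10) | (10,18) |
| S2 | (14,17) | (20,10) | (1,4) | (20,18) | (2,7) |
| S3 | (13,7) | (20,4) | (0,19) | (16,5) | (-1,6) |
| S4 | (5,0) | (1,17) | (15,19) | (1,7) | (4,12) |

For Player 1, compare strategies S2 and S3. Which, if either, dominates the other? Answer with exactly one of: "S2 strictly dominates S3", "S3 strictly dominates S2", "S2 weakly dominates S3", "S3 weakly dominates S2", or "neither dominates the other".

S2 weakly dominates S3

Compare S2 to S3 across each opponent action: P1: 14>13, P2: 20=20, P3: 1>0, P4: 20>16, P5: 2>-1.
S2 is at least as good everywhere and strictly better somewhere (tied only at P2), so S2 weakly but not strictly dominates S3.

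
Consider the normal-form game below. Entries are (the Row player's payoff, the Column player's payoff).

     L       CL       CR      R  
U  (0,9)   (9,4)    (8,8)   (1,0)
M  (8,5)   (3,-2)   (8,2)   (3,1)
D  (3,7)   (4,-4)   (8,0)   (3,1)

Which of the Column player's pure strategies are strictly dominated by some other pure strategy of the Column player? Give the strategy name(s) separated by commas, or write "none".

CL, CR, R

L: no other strategy beats it everywhere (CL at U (9>4); CR at U (9>8); R at U (9>0)).
CL is strictly dominated by L (U: 9>4, M: 5>-2, D: 7>-4).
L strictly dominates CR — U: 9>8, M: 5>2, D: 7>0.
R: dominated, since L does at least as well everywhere (U: 9>0, M: 5>1, D: 7>1).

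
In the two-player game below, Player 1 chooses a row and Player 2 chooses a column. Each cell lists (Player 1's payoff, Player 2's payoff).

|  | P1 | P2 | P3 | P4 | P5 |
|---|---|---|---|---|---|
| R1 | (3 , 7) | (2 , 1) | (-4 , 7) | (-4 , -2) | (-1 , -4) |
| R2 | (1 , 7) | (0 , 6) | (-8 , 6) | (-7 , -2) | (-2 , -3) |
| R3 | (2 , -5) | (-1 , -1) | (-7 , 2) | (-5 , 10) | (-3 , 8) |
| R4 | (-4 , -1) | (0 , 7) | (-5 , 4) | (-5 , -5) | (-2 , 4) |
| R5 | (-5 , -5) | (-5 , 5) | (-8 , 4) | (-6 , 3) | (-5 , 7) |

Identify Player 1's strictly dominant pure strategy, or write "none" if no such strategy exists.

R1

R1 vs R2: P1: 3>1, P2: 2>0, P3: -4>-8, P4: -4>-7, P5: -1>-2.
R1 vs R3: P1: 3>2, P2: 2>-1, P3: -4>-7, P4: -4>-5, P5: -1>-3.
R1 vs R4: P1: 3>-4, P2: 2>0, P3: -4>-5, P4: -4>-5, P5: -1>-2.
R1 vs R5: P1: 3>-5, P2: 2>-5, P3: -4>-8, P4: -4>-6, P5: -1>-5.
R1 strictly beats every other strategy against every opponent action, so it is strictly dominant.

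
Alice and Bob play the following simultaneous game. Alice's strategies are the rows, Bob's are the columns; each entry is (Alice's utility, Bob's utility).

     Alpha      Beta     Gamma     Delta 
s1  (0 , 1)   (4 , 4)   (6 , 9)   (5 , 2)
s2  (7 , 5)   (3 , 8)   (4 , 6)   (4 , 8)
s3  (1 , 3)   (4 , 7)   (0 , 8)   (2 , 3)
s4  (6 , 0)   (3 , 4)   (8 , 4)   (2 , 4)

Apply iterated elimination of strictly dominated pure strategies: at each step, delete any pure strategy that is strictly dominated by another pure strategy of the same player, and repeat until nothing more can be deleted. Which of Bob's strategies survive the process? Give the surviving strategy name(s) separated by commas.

Column Alpha is eliminated: Beta beats it against every remaining row (s1: 4>1, s2: 8>5, s3: 7>3, s4: 4>0).
For Alice, s1 strictly dominates s2 on the remaining columns (Beta: 4>3, Gamma: 6>4, Delta: 5>4); eliminate s2.
Among the remaining strategies, none is strictly dominated by another pure strategy of the same player, so the elimination stops.
Surviving strategies — Alice: {s1, s3, s4}; Bob: {Beta, Gamma, Delta}.

Beta, Gamma, Delta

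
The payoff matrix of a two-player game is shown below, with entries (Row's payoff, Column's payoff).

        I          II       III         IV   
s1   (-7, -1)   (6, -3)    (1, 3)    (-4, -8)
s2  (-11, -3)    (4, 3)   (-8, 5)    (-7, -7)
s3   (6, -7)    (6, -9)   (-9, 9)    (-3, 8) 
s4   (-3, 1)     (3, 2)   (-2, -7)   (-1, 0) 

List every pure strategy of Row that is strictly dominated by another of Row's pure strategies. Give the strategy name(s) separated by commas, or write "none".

s2

Nothing dominates s1: s2 at I (-7>-11); s3 at II (6=6); s4 at II (6>3).
s2: dominated, since s1 does at least as well everywhere (I: -7>-11, II: 6>4, III: 1>-8, IV: -4>-7).
s3: no other strategy beats it everywhere (s1 at I (6>-7); s2 at I (6>-11); s4 at I (6>-3)).
s4 is not dominated — it holds its own against s1 at I (-3>-7); s2 at I (-3>-11); s3 at III (-2>-9).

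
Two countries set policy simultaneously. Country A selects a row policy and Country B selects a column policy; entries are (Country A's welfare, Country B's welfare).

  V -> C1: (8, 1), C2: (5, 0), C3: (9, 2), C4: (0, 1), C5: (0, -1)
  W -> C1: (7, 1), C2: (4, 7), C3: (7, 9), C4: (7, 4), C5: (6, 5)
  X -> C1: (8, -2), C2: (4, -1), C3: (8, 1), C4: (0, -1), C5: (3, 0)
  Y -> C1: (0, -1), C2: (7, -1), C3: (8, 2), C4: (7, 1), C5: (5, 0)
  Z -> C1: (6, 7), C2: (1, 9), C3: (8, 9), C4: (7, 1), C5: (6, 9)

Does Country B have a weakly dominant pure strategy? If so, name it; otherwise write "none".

C3 vs C1: V: 2>1, W: 9>1, X: 1>-2, Y: 2>-1, Z: 9>7.
C3 vs C2: V: 2>0, W: 9>7, X: 1>-1, Y: 2>-1, Z: 9=9.
C3 vs C4: V: 2>1, W: 9>4, X: 1>-1, Y: 2>1, Z: 9>1.
C3 vs C5: V: 2>-1, W: 9>5, X: 1>0, Y: 2>0, Z: 9=9.
C3 is at least as good as every other strategy against every opponent action, so it is weakly dominant.

C3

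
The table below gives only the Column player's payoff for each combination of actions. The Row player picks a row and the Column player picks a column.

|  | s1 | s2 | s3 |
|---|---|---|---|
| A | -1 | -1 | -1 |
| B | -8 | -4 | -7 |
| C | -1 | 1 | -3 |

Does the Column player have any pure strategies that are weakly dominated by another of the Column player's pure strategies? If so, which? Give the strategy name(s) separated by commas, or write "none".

s1 is weakly dominated by s2 (A: -1=-1, B: -4>-8, C: 1>-1).
Nothing dominates s2: s1 at B (-4>-8); s3 at B (-4>-7).
s3 is weakly dominated by s2 (A: -1=-1, B: -4>-7, C: 1>-3).

s1, s3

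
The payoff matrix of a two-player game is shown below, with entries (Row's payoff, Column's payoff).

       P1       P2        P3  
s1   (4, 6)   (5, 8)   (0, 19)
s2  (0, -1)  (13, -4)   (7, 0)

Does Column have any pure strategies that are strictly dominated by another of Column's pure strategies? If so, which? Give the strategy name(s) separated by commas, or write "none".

P1: dominated, since P3 does at least as well everywhere (s1: 19>6, s2: 0>-1).
P3 strictly dominates P2 — s1: 19>8, s2: 0>-4.
P3: no other strategy beats it everywhere (P1 at s1 (19>6); P2 at s1 (19>8)).

P1, P2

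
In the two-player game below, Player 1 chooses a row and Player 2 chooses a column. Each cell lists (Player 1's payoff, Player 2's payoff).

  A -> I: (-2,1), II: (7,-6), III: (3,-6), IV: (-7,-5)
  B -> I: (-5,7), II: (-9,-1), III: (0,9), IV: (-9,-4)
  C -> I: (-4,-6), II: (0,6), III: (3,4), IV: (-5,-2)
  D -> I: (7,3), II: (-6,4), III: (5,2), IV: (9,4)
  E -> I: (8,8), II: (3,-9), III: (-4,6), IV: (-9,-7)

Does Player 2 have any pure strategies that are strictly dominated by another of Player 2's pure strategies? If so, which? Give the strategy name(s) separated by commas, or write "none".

Nothing dominates I: II at A (1>-6); III at A (1>-6); IV at A (1>-5).
II is not dominated — it holds its own against I at C (6>-6); III at A (-6=-6); IV at B (-1>-4).
Nothing dominates III: I at B (9>7); II at A (-6=-6); IV at B (9>-4).
IV is not dominated — it holds its own against I at C (-2>-6); II at A (-5>-6); III at A (-5>-6).

none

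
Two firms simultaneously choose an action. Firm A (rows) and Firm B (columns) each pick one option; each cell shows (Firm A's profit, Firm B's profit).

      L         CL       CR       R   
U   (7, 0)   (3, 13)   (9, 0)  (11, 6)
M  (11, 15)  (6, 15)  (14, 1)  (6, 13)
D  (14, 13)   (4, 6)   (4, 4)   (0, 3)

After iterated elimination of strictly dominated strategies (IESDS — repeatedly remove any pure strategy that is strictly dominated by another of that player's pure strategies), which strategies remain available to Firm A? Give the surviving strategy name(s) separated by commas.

M, D

Column CR is eliminated: CL beats it against every remaining row (U: 13>0, M: 15>1, D: 6>4).
Column R is eliminated: CL beats it against every remaining row (U: 13>6, M: 15>13, D: 6>3).
For Firm A, M strictly dominates U on the remaining columns (L: 11>7, CL: 6>3); eliminate U.
Among the remaining strategies, none is strictly dominated by another pure strategy of the same player, so the elimination stops.
Surviving strategies — Firm A: {M, D}; Firm B: {L, CL}.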